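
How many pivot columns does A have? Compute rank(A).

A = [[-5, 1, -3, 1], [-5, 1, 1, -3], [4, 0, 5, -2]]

Row reduction:
R2 <- R2 - (1)*R1:  [  0   0   4  -4 ]
R3 <- R3 - (-4/5)*R1:  [    0   4/5  13/5  -6/5 ]
R2 <-> R3   (pivot in column 2 was zero)
[ -5    1    -3     1 ]
[  0  4/5  13/5  -6/5 ]
[  0    0     4    -4 ]
Row echelon form:
[ -5    1    -3     1 ]
[  0  4/5  13/5  -6/5 ]
[  0    0     4    -4 ]
Nonzero rows / pivot columns: 3

rank(A) = 3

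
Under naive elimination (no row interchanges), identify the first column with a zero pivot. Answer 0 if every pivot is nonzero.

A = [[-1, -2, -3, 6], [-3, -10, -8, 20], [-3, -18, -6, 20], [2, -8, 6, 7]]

first zero-pivot column = 3

Naive forward elimination:
R2 <- R2 - (3)*R1:  [  0  -4   1   2 ]
R3 <- R3 - (3)*R1:  [   0  -12    3    2 ]
R4 <- R4 - (-2)*R1:  [   0  -12    0   19 ]
R3 <- R3 - (3)*R2:  [  0   0   0  -4 ]
R4 <- R4 - (3)*R2:  [  0   0  -3  13 ]
Matrix at this point:
[ -1  -2  -3   6 ]
[  0  -4   1   2 ]
[  0   0   0  -4 ]
[  0   0  -3  13 ]
Pivot entry (3,3) is zero but row 4 has -3 in column 3 -> naive elimination stops; a row interchange (e.g. R3 <-> R4) would be required here.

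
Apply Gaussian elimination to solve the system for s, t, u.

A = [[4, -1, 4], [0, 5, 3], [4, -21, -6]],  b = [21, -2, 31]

(4, -1, 1)

Forward elimination on [A|b]:
R3 <- R3 - (1)*R1:  [   0  -20  -10   10 ]
R3 <- R3 - (-4)*R2:  [ 0  0  2  2 ]
Row echelon form:
[ 4  -1  4  |  21 ]
[ 0   5  3  |  -2 ]
[ 0   0  2  |   2 ]
Back-substitution:
u = (2) / 2 = 1
t = (-2 - (3)*(1)) / 5 = -1
s = (21 - (-1)*(-1) - (4)*(1)) / 4 = 4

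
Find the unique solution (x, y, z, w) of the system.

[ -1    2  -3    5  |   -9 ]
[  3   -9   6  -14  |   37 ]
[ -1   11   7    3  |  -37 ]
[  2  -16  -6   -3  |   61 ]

(3, -4, 1, 1)

Forward elimination on [A|b]:
R2 <- R2 - (-3)*R1:  [  0  -3  -3   1  10 ]
R3 <- R3 - (1)*R1:  [   0    9   10   -2  -28 ]
R4 <- R4 - (-2)*R1:  [   0  -12  -12    7   43 ]
R3 <- R3 - (-3)*R2:  [ 0  0  1  1  2 ]
R4 <- R4 - (4)*R2:  [ 0  0  0  3  3 ]
Row echelon form:
[ -1   2  -3  5  |  -9 ]
[  0  -3  -3  1  |  10 ]
[  0   0   1  1  |   2 ]
[  0   0   0  3  |   3 ]
Back-substitution:
w = (3) / 3 = 1
z = (2 - (1)*(1)) / 1 = 1
y = (10 - (-3)*(1) - (1)*(1)) / -3 = -4
x = (-9 - (2)*(-4) - (-3)*(1) - (5)*(1)) / -1 = 3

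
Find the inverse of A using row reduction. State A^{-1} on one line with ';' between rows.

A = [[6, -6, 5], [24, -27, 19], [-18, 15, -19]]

Gauss-Jordan on [A | I]:
R1 <- (1/6)*R1:  [   1   -1  5/6  |  1/6    0    0 ]
R2 <- R2 - (24)*R1:  [  0  -3  -1  |  -4   1   0 ]
R3 <- R3 - (-18)*R1:  [  0  -3  -4  |   3   0   1 ]
R2 <- (1/-3)*R2:  [    0     1   1/3  |   4/3  -1/3     0 ]
R1 <- R1 - (-1)*R2:  [    1     0   7/6  |   3/2  -1/3     0 ]
R3 <- R3 - (-3)*R2:  [  0   0  -3  |   7  -1   1 ]
R3 <- (1/-3)*R3:  [    0     0     1  |  -7/3   1/3  -1/3 ]
R1 <- R1 - (7/6)*R3:  [      1       0       0  |    38/9  -13/18    7/18 ]
R2 <- R2 - (1/3)*R3:  [    0     1     0  |  19/9  -4/9   1/9 ]
Right block of [I | A^{-1}] is the inverse:
[ 38/9  -13/18  7/18 ]
[ 19/9    -4/9   1/9 ]
[ -7/3     1/3  -1/3 ]

inverse = [38/9 -13/18 7/18; 19/9 -4/9 1/9; -7/3 1/3 -1/3]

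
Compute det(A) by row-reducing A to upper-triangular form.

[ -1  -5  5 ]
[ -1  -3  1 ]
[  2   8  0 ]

Forward elimination:
R2 <- R2 - (1)*R1:  [  0   2  -4 ]
R3 <- R3 - (-2)*R1:  [  0  -2  10 ]
R3 <- R3 - (-1)*R2:  [ 0  0  6 ]
Upper-triangular form:
[ -1  -5   5 ]
[  0   2  -4 ]
[  0   0   6 ]
det(A) = (-1)^0 * (-1) * (2) * (6) = -12  (0 row swaps -> sign +1)

det(A) = -12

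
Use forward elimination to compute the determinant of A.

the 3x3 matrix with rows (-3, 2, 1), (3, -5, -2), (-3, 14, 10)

det(A) = 45

Forward elimination:
R2 <- R2 - (-1)*R1:  [  0  -3  -1 ]
R3 <- R3 - (1)*R1:  [  0  12   9 ]
R3 <- R3 - (-4)*R2:  [ 0  0  5 ]
Upper-triangular form:
[ -3   2   1 ]
[  0  -3  -1 ]
[  0   0   5 ]
det(A) = (-1)^0 * (-3) * (-3) * (5) = 45  (0 row swaps -> sign +1)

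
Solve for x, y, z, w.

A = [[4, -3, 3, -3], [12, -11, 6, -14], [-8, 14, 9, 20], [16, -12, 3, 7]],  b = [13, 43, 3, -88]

(-2, 3, 5, -5)

Forward elimination on [A|b]:
R2 <- R2 - (3)*R1:  [  0  -2  -3  -5   4 ]
R3 <- R3 - (-2)*R1:  [  0   8  15  14  29 ]
R4 <- R4 - (4)*R1:  [    0     0    -9    19  -140 ]
R3 <- R3 - (-4)*R2:  [  0   0   3  -6  45 ]
R4 <- R4 - (-3)*R3:  [  0   0   0   1  -5 ]
Row echelon form:
[ 4  -3   3  -3  |  13 ]
[ 0  -2  -3  -5  |   4 ]
[ 0   0   3  -6  |  45 ]
[ 0   0   0   1  |  -5 ]
Back-substitution:
w = (-5) / 1 = -5
z = (45 - (-6)*(-5)) / 3 = 5
y = (4 - (-3)*(5) - (-5)*(-5)) / -2 = 3
x = (13 - (-3)*(3) - (3)*(5) - (-3)*(-5)) / 4 = -2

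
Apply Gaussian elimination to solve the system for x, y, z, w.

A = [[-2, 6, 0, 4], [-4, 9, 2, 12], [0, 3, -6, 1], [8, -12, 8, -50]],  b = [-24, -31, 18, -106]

(3, -5, -5, 3)

Forward elimination on [A|b]:
R2 <- R2 - (2)*R1:  [  0  -3   2   4  17 ]
R4 <- R4 - (-4)*R1:  [    0    12     8   -34  -202 ]
R3 <- R3 - (-1)*R2:  [  0   0  -4   5  35 ]
R4 <- R4 - (-4)*R2:  [    0     0    16   -18  -134 ]
R4 <- R4 - (-4)*R3:  [ 0  0  0  2  6 ]
Row echelon form:
[ -2   6   0  4  |  -24 ]
[  0  -3   2  4  |   17 ]
[  0   0  -4  5  |   35 ]
[  0   0   0  2  |    6 ]
Back-substitution:
w = (6) / 2 = 3
z = (35 - (5)*(3)) / -4 = -5
y = (17 - (2)*(-5) - (4)*(3)) / -3 = -5
x = (-24 - (6)*(-5) - (4)*(3)) / -2 = 3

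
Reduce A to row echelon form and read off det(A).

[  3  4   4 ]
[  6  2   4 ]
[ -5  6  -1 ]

Forward elimination:
R2 <- R2 - (2)*R1:  [  0  -6  -4 ]
R3 <- R3 - (-5/3)*R1:  [    0  38/3  17/3 ]
R3 <- R3 - (-19/9)*R2:  [     0      0  -25/9 ]
Upper-triangular form:
[ 3   4      4 ]
[ 0  -6     -4 ]
[ 0   0  -25/9 ]
det(A) = (-1)^0 * (3) * (-6) * (-25/9) = 50  (0 row swaps -> sign +1)

det(A) = 50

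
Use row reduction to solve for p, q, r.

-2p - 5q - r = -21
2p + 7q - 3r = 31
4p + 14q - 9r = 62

(-2, 5, 0)

Forward elimination on [A|b]:
R2 <- R2 - (-1)*R1:  [  0   2  -4  10 ]
R3 <- R3 - (-2)*R1:  [   0    4  -11   20 ]
R3 <- R3 - (2)*R2:  [  0   0  -3   0 ]
Row echelon form:
[ -2  -5  -1  |  -21 ]
[  0   2  -4  |   10 ]
[  0   0  -3  |    0 ]
Back-substitution:
r = (0) / -3 = 0
q = (10 - (-4)*(0)) / 2 = 5
p = (-21 - (-5)*(5) - (-1)*(0)) / -2 = -2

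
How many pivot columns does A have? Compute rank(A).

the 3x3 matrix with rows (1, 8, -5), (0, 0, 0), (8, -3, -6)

rank(A) = 2

Row reduction:
R3 <- R3 - (8)*R1:  [   0  -67   34 ]
R2 <-> R3   (pivot in column 2 was zero)
[ 1    8  -5 ]
[ 0  -67  34 ]
[ 0    0   0 ]
Row echelon form:
[ 1    8  -5 ]
[ 0  -67  34 ]
[ 0    0   0 ]
Nonzero rows / pivot columns: 2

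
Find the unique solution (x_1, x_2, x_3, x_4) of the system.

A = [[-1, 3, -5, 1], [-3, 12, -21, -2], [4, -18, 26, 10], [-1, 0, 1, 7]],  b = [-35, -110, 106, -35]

Forward elimination on [A|b]:
R2 <- R2 - (3)*R1:  [  0   3  -6  -5  -5 ]
R3 <- R3 - (-4)*R1:  [   0   -6    6   14  -34 ]
R4 <- R4 - (1)*R1:  [  0  -3   6   6   0 ]
R3 <- R3 - (-2)*R2:  [   0    0   -6    4  -44 ]
R4 <- R4 - (-1)*R2:  [  0   0   0   1  -5 ]
Row echelon form:
[ -1  3  -5   1  |  -35 ]
[  0  3  -6  -5  |   -5 ]
[  0  0  -6   4  |  -44 ]
[  0  0   0   1  |   -5 ]
Back-substitution:
x_4 = (-5) / 1 = -5
x_3 = (-44 - (4)*(-5)) / -6 = 4
x_2 = (-5 - (-6)*(4) - (-5)*(-5)) / 3 = -2
x_1 = (-35 - (3)*(-2) - (-5)*(4) - (1)*(-5)) / -1 = 4

(4, -2, 4, -5)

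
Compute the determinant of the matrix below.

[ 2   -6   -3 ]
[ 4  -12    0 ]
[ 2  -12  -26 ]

Forward elimination:
R2 <- R2 - (2)*R1:  [ 0  0  6 ]
R3 <- R3 - (1)*R1:  [   0   -6  -23 ]
R2 <-> R3   (pivot in column 2 was zero)
[ 2  -6   -3 ]
[ 0  -6  -23 ]
[ 0   0    6 ]
Upper-triangular form:
[ 2  -6   -3 ]
[ 0  -6  -23 ]
[ 0   0    6 ]
det(A) = (-1)^1 * (2) * (-6) * (6) = 72  (1 row swap -> sign -1)

det(A) = 72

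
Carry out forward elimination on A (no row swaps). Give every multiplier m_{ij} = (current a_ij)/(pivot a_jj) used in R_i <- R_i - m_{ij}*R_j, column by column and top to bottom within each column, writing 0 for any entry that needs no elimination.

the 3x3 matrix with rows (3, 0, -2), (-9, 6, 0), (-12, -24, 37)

Forward elimination:
R2 <- R2 - (-3)*R1:  [  0   6  -6 ]
R3 <- R3 - (-4)*R1:  [   0  -24   29 ]
R3 <- R3 - (-4)*R2:  [ 0  0  5 ]
Multipliers (in order of application): m_{21} = -3, m_{31} = -4, m_{32} = -4

multipliers: -3, -4, -4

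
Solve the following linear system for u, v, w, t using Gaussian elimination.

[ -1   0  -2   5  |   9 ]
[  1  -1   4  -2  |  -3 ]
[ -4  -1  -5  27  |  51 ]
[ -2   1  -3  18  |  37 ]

(-1, 2, 1, 2)

Forward elimination on [A|b]:
R2 <- R2 - (-1)*R1:  [  0  -1   2   3   6 ]
R3 <- R3 - (4)*R1:  [  0  -1   3   7  15 ]
R4 <- R4 - (2)*R1:  [  0   1   1   8  19 ]
R3 <- R3 - (1)*R2:  [ 0  0  1  4  9 ]
R4 <- R4 - (-1)*R2:  [  0   0   3  11  25 ]
R4 <- R4 - (3)*R3:  [  0   0   0  -1  -2 ]
Row echelon form:
[ -1   0  -2   5  |   9 ]
[  0  -1   2   3  |   6 ]
[  0   0   1   4  |   9 ]
[  0   0   0  -1  |  -2 ]
Back-substitution:
t = (-2) / -1 = 2
w = (9 - (4)*(2)) / 1 = 1
v = (6 - (2)*(1) - (3)*(2)) / -1 = 2
u = (9 - (-2)*(1) - (5)*(2)) / -1 = -1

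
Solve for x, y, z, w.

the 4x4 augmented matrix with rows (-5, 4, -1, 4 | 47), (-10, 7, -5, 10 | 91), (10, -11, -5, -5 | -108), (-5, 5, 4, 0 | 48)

(-5, 3, 2, 3)

Forward elimination on [A|b]:
R2 <- R2 - (2)*R1:  [  0  -1  -3   2  -3 ]
R3 <- R3 - (-2)*R1:  [   0   -3   -7    3  -14 ]
R4 <- R4 - (1)*R1:  [  0   1   5  -4   1 ]
R3 <- R3 - (3)*R2:  [  0   0   2  -3  -5 ]
R4 <- R4 - (-1)*R2:  [  0   0   2  -2  -2 ]
R4 <- R4 - (1)*R3:  [ 0  0  0  1  3 ]
Row echelon form:
[ -5   4  -1   4  |  47 ]
[  0  -1  -3   2  |  -3 ]
[  0   0   2  -3  |  -5 ]
[  0   0   0   1  |   3 ]
Back-substitution:
w = (3) / 1 = 3
z = (-5 - (-3)*(3)) / 2 = 2
y = (-3 - (-3)*(2) - (2)*(3)) / -1 = 3
x = (47 - (4)*(3) - (-1)*(2) - (4)*(3)) / -5 = -5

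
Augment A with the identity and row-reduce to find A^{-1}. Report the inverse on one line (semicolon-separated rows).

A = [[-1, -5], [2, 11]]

Gauss-Jordan on [A | I]:
R1 <- (1/-1)*R1:  [  1   5  |  -1   0 ]
R2 <- R2 - (2)*R1:  [ 0  1  |  2  1 ]
R1 <- R1 - (5)*R2:  [   1    0  |  -11   -5 ]
Right block of [I | A^{-1}] is the inverse:
[ -11  -5 ]
[   2   1 ]

inverse = [-11 -5; 2 1]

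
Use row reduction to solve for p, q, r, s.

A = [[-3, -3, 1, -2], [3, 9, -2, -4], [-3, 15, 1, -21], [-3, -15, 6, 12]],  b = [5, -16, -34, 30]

Forward elimination on [A|b]:
R2 <- R2 - (-1)*R1:  [   0    6   -1   -6  -11 ]
R3 <- R3 - (1)*R1:  [   0   18    0  -19  -39 ]
R4 <- R4 - (1)*R1:  [   0  -12    5   14   25 ]
R3 <- R3 - (3)*R2:  [  0   0   3  -1  -6 ]
R4 <- R4 - (-2)*R2:  [ 0  0  3  2  3 ]
R4 <- R4 - (1)*R3:  [ 0  0  0  3  9 ]
Row echelon form:
[ -3  -3   1  -2  |    5 ]
[  0   6  -1  -6  |  -11 ]
[  0   0   3  -1  |   -6 ]
[  0   0   0   3  |    9 ]
Back-substitution:
s = (9) / 3 = 3
r = (-6 - (-1)*(3)) / 3 = -1
q = (-11 - (-1)*(-1) - (-6)*(3)) / 6 = 1
p = (5 - (-3)*(1) - (1)*(-1) - (-2)*(3)) / -3 = -5

(-5, 1, -1, 3)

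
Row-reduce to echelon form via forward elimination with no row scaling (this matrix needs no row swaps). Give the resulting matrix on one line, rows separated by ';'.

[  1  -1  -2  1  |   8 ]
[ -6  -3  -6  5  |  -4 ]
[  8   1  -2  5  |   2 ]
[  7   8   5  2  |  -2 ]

Forward elimination:
R2 <- R2 - (-6)*R1:  [   0   -9  -18   11   44 ]
R3 <- R3 - (8)*R1:  [   0    9   14   -3  -62 ]
R4 <- R4 - (7)*R1:  [   0   15   19   -5  -58 ]
R3 <- R3 - (-1)*R2:  [   0    0   -4    8  -18 ]
R4 <- R4 - (-5/3)*R2:  [    0     0   -11  40/3  46/3 ]
R4 <- R4 - (11/4)*R3:  [     0      0      0  -26/3  389/6 ]
Row echelon form:
[ 1  -1   -2      1  |      8 ]
[ 0  -9  -18     11  |     44 ]
[ 0   0   -4      8  |    -18 ]
[ 0   0    0  -26/3  |  389/6 ]

REF = [1 -1 -2 1 8; 0 -9 -18 11 44; 0 0 -4 8 -18; 0 0 0 -26/3 389/6]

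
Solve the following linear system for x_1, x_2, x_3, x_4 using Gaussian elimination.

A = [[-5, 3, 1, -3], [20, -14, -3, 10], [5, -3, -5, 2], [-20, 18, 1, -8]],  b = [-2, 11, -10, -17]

(1, 0, 3, 0)

Forward elimination on [A|b]:
R2 <- R2 - (-4)*R1:  [  0  -2   1  -2   3 ]
R3 <- R3 - (-1)*R1:  [   0    0   -4   -1  -12 ]
R4 <- R4 - (4)*R1:  [  0   6  -3   4  -9 ]
R4 <- R4 - (-3)*R2:  [  0   0   0  -2   0 ]
Row echelon form:
[ -5   3   1  -3  |   -2 ]
[  0  -2   1  -2  |    3 ]
[  0   0  -4  -1  |  -12 ]
[  0   0   0  -2  |    0 ]
Back-substitution:
x_4 = (0) / -2 = 0
x_3 = (-12 - (-1)*(0)) / -4 = 3
x_2 = (3 - (1)*(3) - (-2)*(0)) / -2 = 0
x_1 = (-2 - (3)*(0) - (1)*(3) - (-3)*(0)) / -5 = 1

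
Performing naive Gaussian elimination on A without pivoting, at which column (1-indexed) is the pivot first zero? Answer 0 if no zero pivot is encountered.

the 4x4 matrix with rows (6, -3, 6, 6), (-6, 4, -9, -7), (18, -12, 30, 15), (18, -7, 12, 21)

first zero-pivot column = 0

Naive forward elimination:
R2 <- R2 - (-1)*R1:  [  0   1  -3  -1 ]
R3 <- R3 - (3)*R1:  [  0  -3  12  -3 ]
R4 <- R4 - (3)*R1:  [  0   2  -6   3 ]
R3 <- R3 - (-3)*R2:  [  0   0   3  -6 ]
R4 <- R4 - (2)*R2:  [ 0  0  0  5 ]
All pivots nonzero; naive elimination completes without hitting a zero pivot.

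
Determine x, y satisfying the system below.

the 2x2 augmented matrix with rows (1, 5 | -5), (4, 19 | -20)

Forward elimination on [A|b]:
R2 <- R2 - (4)*R1:  [  0  -1   0 ]
Row echelon form:
[ 1   5  |  -5 ]
[ 0  -1  |   0 ]
Back-substitution:
y = (0) / -1 = 0
x = (-5 - (5)*(0)) / 1 = -5

(-5, 0)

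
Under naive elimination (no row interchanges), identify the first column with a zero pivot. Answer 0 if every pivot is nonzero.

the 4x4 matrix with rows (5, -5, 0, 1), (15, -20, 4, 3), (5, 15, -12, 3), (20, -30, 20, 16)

first zero-pivot column = 0

Naive forward elimination:
R2 <- R2 - (3)*R1:  [  0  -5   4   0 ]
R3 <- R3 - (1)*R1:  [   0   20  -12    2 ]
R4 <- R4 - (4)*R1:  [   0  -10   20   12 ]
R3 <- R3 - (-4)*R2:  [ 0  0  4  2 ]
R4 <- R4 - (2)*R2:  [  0   0  12  12 ]
R4 <- R4 - (3)*R3:  [ 0  0  0  6 ]
All pivots nonzero; naive elimination completes without hitting a zero pivot.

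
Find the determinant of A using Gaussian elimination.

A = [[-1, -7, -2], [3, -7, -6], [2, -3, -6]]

Forward elimination:
R2 <- R2 - (-3)*R1:  [   0  -28  -12 ]
R3 <- R3 - (-2)*R1:  [   0  -17  -10 ]
R3 <- R3 - (17/28)*R2:  [     0      0  -19/7 ]
Upper-triangular form:
[ -1   -7     -2 ]
[  0  -28    -12 ]
[  0    0  -19/7 ]
det(A) = (-1)^0 * (-1) * (-28) * (-19/7) = -76  (0 row swaps -> sign +1)

det(A) = -76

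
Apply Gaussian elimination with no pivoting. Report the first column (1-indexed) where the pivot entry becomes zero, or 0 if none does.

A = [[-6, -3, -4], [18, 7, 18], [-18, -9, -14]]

first zero-pivot column = 0

Naive forward elimination:
R2 <- R2 - (-3)*R1:  [  0  -2   6 ]
R3 <- R3 - (3)*R1:  [  0   0  -2 ]
All pivots nonzero; naive elimination completes without hitting a zero pivot.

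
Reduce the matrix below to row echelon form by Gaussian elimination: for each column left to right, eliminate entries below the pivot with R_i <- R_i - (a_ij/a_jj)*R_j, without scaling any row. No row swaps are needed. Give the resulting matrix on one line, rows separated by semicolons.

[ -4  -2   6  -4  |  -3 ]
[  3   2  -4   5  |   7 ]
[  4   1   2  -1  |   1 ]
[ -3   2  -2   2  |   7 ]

Forward elimination:
R2 <- R2 - (-3/4)*R1:  [    0   1/2   1/2     2  19/4 ]
R3 <- R3 - (-1)*R1:  [  0  -1   8  -5  -2 ]
R4 <- R4 - (3/4)*R1:  [     0    7/2  -13/2      5   37/4 ]
R3 <- R3 - (-2)*R2:  [    0     0     9    -1  15/2 ]
R4 <- R4 - (7)*R2:  [   0    0  -10   -9  -24 ]
R4 <- R4 - (-10/9)*R3:  [     0      0      0  -91/9  -47/3 ]
Row echelon form:
[ -4   -2    6     -4  |     -3 ]
[  0  1/2  1/2      2  |   19/4 ]
[  0    0    9     -1  |   15/2 ]
[  0    0    0  -91/9  |  -47/3 ]

REF = [-4 -2 6 -4 -3; 0 1/2 1/2 2 19/4; 0 0 9 -1 15/2; 0 0 0 -91/9 -47/3]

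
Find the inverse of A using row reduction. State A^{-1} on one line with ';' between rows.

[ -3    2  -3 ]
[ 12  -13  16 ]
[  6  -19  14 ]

Gauss-Jordan on [A | I]:
R1 <- (1/-3)*R1:  [    1  -2/3     1  |  -1/3     0     0 ]
R2 <- R2 - (12)*R1:  [  0  -5   4  |   4   1   0 ]
R3 <- R3 - (6)*R1:  [   0  -15    8  |    2    0    1 ]
R2 <- (1/-5)*R2:  [    0     1  -4/5  |  -4/5  -1/5     0 ]
R1 <- R1 - (-2/3)*R2:  [      1       0    7/15  |  -13/15   -2/15       0 ]
R3 <- R3 - (-15)*R2:  [   0    0   -4  |  -10   -3    1 ]
R3 <- (1/-4)*R3:  [    0     0     1  |   5/2   3/4  -1/4 ]
R1 <- R1 - (7/15)*R3:  [      1       0       0  |  -61/30  -29/60    7/60 ]
R2 <- R2 - (-4/5)*R3:  [    0     1     0  |   6/5   2/5  -1/5 ]
Right block of [I | A^{-1}] is the inverse:
[ -61/30  -29/60  7/60 ]
[    6/5     2/5  -1/5 ]
[    5/2     3/4  -1/4 ]

inverse = [-61/30 -29/60 7/60; 6/5 2/5 -1/5; 5/2 3/4 -1/4]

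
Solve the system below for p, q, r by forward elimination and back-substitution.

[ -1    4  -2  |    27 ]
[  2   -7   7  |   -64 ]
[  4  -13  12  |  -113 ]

Forward elimination on [A|b]:
R2 <- R2 - (-2)*R1:  [   0    1    3  -10 ]
R3 <- R3 - (-4)*R1:  [  0   3   4  -5 ]
R3 <- R3 - (3)*R2:  [  0   0  -5  25 ]
Row echelon form:
[ -1  4  -2  |   27 ]
[  0  1   3  |  -10 ]
[  0  0  -5  |   25 ]
Back-substitution:
r = (25) / -5 = -5
q = (-10 - (3)*(-5)) / 1 = 5
p = (27 - (4)*(5) - (-2)*(-5)) / -1 = 3

(3, 5, -5)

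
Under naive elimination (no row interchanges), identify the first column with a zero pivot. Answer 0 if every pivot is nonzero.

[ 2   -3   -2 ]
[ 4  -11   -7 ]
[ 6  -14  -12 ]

Naive forward elimination:
R2 <- R2 - (2)*R1:  [  0  -5  -3 ]
R3 <- R3 - (3)*R1:  [  0  -5  -6 ]
R3 <- R3 - (1)*R2:  [  0   0  -3 ]
All pivots nonzero; naive elimination completes without hitting a zero pivot.

first zero-pivot column = 0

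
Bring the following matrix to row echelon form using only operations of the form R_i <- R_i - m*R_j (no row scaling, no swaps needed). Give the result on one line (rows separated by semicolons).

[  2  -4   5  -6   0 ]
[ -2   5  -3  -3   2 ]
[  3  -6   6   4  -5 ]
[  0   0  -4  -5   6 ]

REF = [2 -4 5 -6 0; 0 1 2 -9 2; 0 0 -3/2 13 -5; 0 0 0 -119/3 58/3]

Forward elimination:
R2 <- R2 - (-1)*R1:  [  0   1   2  -9   2 ]
R3 <- R3 - (3/2)*R1:  [    0     0  -3/2    13    -5 ]
R4 <- R4 - (8/3)*R3:  [      0       0       0  -119/3    58/3 ]
Row echelon form:
[ 2  -4     5      -6     0 ]
[ 0   1     2      -9     2 ]
[ 0   0  -3/2      13    -5 ]
[ 0   0     0  -119/3  58/3 ]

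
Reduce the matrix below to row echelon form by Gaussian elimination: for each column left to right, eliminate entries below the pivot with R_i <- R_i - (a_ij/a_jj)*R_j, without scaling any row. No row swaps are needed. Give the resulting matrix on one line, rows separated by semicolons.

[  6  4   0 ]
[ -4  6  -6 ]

REF = [6 4 0; 0 26/3 -6]

Forward elimination:
R2 <- R2 - (-2/3)*R1:  [    0  26/3    -6 ]
Row echelon form:
[ 6     4   0 ]
[ 0  26/3  -6 ]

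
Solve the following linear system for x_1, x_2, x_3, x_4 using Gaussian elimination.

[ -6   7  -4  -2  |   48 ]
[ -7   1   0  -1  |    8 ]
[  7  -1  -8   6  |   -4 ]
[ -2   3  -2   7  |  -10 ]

(0, 4, -3, -4)

Forward elimination on [A|b]:
R2 <- R2 - (7/6)*R1:  [     0  -43/6   14/3    4/3    -48 ]
R3 <- R3 - (-7/6)*R1:  [     0   43/6  -38/3   11/3     52 ]
R4 <- R4 - (1/3)*R1:  [    0   2/3  -2/3  23/3   -26 ]
R3 <- R3 - (-1)*R2:  [  0   0  -8   5   4 ]
R4 <- R4 - (-4/43)*R2:  [        0         0    -10/43    335/43  -1310/43 ]
R4 <- R4 - (5/172)*R3:  [        0         0         0  1315/172  -1315/43 ]
Row echelon form:
[ -6      7    -4        -2  |        48 ]
[  0  -43/6  14/3       4/3  |       -48 ]
[  0      0    -8         5  |         4 ]
[  0      0     0  1315/172  |  -1315/43 ]
Back-substitution:
x_4 = (-1315/43) / (1315/172) = -4
x_3 = (4 - (5)*(-4)) / -8 = -3
x_2 = (-48 - (14/3)*(-3) - (4/3)*(-4)) / (-43/6) = 4
x_1 = (48 - (7)*(4) - (-4)*(-3) - (-2)*(-4)) / -6 = 0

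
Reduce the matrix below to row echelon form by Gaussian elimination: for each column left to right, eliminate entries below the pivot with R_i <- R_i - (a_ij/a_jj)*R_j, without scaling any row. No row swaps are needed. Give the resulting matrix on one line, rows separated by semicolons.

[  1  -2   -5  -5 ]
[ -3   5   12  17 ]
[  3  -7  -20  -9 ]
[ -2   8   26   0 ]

REF = [1 -2 -5 -5; 0 -1 -3 2; 0 0 -2 4; 0 0 0 6]

Forward elimination:
R2 <- R2 - (-3)*R1:  [  0  -1  -3   2 ]
R3 <- R3 - (3)*R1:  [  0  -1  -5   6 ]
R4 <- R4 - (-2)*R1:  [   0    4   16  -10 ]
R3 <- R3 - (1)*R2:  [  0   0  -2   4 ]
R4 <- R4 - (-4)*R2:  [  0   0   4  -2 ]
R4 <- R4 - (-2)*R3:  [ 0  0  0  6 ]
Row echelon form:
[ 1  -2  -5  -5 ]
[ 0  -1  -3   2 ]
[ 0   0  -2   4 ]
[ 0   0   0   6 ]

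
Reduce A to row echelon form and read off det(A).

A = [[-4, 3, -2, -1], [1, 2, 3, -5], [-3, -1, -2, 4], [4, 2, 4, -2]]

Forward elimination:
R2 <- R2 - (-1/4)*R1:  [     0   11/4    5/2  -21/4 ]
R3 <- R3 - (3/4)*R1:  [     0  -13/4   -1/2   19/4 ]
R4 <- R4 - (-1)*R1:  [  0   5   2  -3 ]
R3 <- R3 - (-13/11)*R2:  [      0       0   27/11  -16/11 ]
R4 <- R4 - (20/11)*R2:  [      0       0  -28/11   72/11 ]
R4 <- R4 - (-28/27)*R3:  [      0       0       0  136/27 ]
Upper-triangular form:
[ -4     3     -2      -1 ]
[  0  11/4    5/2   -21/4 ]
[  0     0  27/11  -16/11 ]
[  0     0      0  136/27 ]
det(A) = (-1)^0 * (-4) * (11/4) * (27/11) * (136/27) = -136  (0 row swaps -> sign +1)

det(A) = -136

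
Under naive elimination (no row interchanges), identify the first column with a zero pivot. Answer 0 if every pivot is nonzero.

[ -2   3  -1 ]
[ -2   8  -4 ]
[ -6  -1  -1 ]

first zero-pivot column = 0

Naive forward elimination:
R2 <- R2 - (1)*R1:  [  0   5  -3 ]
R3 <- R3 - (3)*R1:  [   0  -10    2 ]
R3 <- R3 - (-2)*R2:  [  0   0  -4 ]
All pivots nonzero; naive elimination completes without hitting a zero pivot.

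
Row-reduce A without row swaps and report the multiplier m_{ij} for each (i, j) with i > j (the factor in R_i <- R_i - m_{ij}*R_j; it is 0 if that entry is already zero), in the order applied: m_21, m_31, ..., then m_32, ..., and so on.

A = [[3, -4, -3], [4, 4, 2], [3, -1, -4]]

multipliers: 4/3, 1, 9/28

Forward elimination:
R2 <- R2 - (4/3)*R1:  [    0  28/3     6 ]
R3 <- R3 - (1)*R1:  [  0   3  -1 ]
R3 <- R3 - (9/28)*R2:  [      0       0  -41/14 ]
Multipliers (in order of application): m_{21} = 4/3, m_{31} = 1, m_{32} = 9/28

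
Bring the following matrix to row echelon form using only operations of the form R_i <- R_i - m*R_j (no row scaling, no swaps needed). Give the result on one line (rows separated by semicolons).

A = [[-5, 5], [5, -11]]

Forward elimination:
R2 <- R2 - (-1)*R1:  [  0  -6 ]
Row echelon form:
[ -5   5 ]
[  0  -6 ]

REF = [-5 5; 0 -6]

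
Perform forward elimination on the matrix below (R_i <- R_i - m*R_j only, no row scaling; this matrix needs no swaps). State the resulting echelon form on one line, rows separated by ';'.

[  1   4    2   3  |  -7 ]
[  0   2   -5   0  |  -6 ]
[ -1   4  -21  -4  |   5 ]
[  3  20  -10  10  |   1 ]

Forward elimination:
R3 <- R3 - (-1)*R1:  [   0    8  -19   -1   -2 ]
R4 <- R4 - (3)*R1:  [   0    8  -16    1   22 ]
R3 <- R3 - (4)*R2:  [  0   0   1  -1  22 ]
R4 <- R4 - (4)*R2:  [  0   0   4   1  46 ]
R4 <- R4 - (4)*R3:  [   0    0    0    5  -42 ]
Row echelon form:
[ 1  4   2   3  |   -7 ]
[ 0  2  -5   0  |   -6 ]
[ 0  0   1  -1  |   22 ]
[ 0  0   0   5  |  -42 ]

REF = [1 4 2 3 -7; 0 2 -5 0 -6; 0 0 1 -1 22; 0 0 0 5 -42]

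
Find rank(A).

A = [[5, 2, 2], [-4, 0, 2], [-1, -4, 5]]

Row reduction:
R2 <- R2 - (-4/5)*R1:  [    0   8/5  18/5 ]
R3 <- R3 - (-1/5)*R1:  [     0  -18/5   27/5 ]
R3 <- R3 - (-9/4)*R2:  [    0     0  27/2 ]
Row echelon form:
[ 5    2     2 ]
[ 0  8/5  18/5 ]
[ 0    0  27/2 ]
Nonzero rows / pivot columns: 3

rank(A) = 3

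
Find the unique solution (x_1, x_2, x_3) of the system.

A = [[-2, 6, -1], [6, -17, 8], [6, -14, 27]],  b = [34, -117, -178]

Forward elimination on [A|b]:
R2 <- R2 - (-3)*R1:  [   0    1    5  -15 ]
R3 <- R3 - (-3)*R1:  [   0    4   24  -76 ]
R3 <- R3 - (4)*R2:  [   0    0    4  -16 ]
Row echelon form:
[ -2  6  -1  |   34 ]
[  0  1   5  |  -15 ]
[  0  0   4  |  -16 ]
Back-substitution:
x_3 = (-16) / 4 = -4
x_2 = (-15 - (5)*(-4)) / 1 = 5
x_1 = (34 - (6)*(5) - (-1)*(-4)) / -2 = 0

(0, 5, -4)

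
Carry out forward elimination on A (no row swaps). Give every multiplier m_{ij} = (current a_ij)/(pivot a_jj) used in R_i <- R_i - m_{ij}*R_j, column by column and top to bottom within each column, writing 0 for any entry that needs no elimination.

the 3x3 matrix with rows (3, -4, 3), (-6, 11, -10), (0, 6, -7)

Forward elimination:
R2 <- R2 - (-2)*R1:  [  0   3  -4 ]
R3: entry in column 1 is already 0 -> m_{31} = 0 (no row operation needed)
R3 <- R3 - (2)*R2:  [ 0  0  1 ]
Multipliers (in order of application): m_{21} = -2, m_{31} = 0, m_{32} = 2

multipliers: -2, 0, 2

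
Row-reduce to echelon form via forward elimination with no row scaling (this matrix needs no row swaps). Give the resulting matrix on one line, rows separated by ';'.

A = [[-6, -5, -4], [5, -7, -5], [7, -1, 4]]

Forward elimination:
R2 <- R2 - (-5/6)*R1:  [     0  -67/6  -25/3 ]
R3 <- R3 - (-7/6)*R1:  [     0  -41/6   -2/3 ]
R3 <- R3 - (41/67)*R2:  [      0       0  297/67 ]
Row echelon form:
[ -6     -5      -4 ]
[  0  -67/6   -25/3 ]
[  0      0  297/67 ]

REF = [-6 -5 -4; 0 -67/6 -25/3; 0 0 297/67]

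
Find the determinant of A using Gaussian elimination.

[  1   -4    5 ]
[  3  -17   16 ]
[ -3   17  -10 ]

det(A) = -30

Forward elimination:
R2 <- R2 - (3)*R1:  [  0  -5   1 ]
R3 <- R3 - (-3)*R1:  [ 0  5  5 ]
R3 <- R3 - (-1)*R2:  [ 0  0  6 ]
Upper-triangular form:
[ 1  -4  5 ]
[ 0  -5  1 ]
[ 0   0  6 ]
det(A) = (-1)^0 * (1) * (-5) * (6) = -30  (0 row swaps -> sign +1)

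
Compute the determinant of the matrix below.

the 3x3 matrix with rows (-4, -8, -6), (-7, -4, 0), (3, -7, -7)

Forward elimination:
R2 <- R2 - (7/4)*R1:  [    0    10  21/2 ]
R3 <- R3 - (-3/4)*R1:  [     0    -13  -23/2 ]
R3 <- R3 - (-13/10)*R2:  [     0      0  43/20 ]
Upper-triangular form:
[ -4  -8     -6 ]
[  0  10   21/2 ]
[  0   0  43/20 ]
det(A) = (-1)^0 * (-4) * (10) * (43/20) = -86  (0 row swaps -> sign +1)

det(A) = -86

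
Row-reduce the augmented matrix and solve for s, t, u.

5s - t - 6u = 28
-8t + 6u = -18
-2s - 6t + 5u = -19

Forward elimination on [A|b]:
R3 <- R3 - (-2/5)*R1:  [     0  -32/5   13/5  -39/5 ]
R3 <- R3 - (4/5)*R2:  [     0      0  -11/5   33/5 ]
Row echelon form:
[ 5  -1     -6  |    28 ]
[ 0  -8      6  |   -18 ]
[ 0   0  -11/5  |  33/5 ]
Back-substitution:
u = (33/5) / (-11/5) = -3
t = (-18 - (6)*(-3)) / -8 = 0
s = (28 - (-1)*(0) - (-6)*(-3)) / 5 = 2

(2, 0, -3)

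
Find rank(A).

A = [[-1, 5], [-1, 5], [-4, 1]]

Row reduction:
R2 <- R2 - (1)*R1:  [ 0  0 ]
R3 <- R3 - (4)*R1:  [   0  -19 ]
R2 <-> R3   (pivot in column 2 was zero)
[ -1    5 ]
[  0  -19 ]
[  0    0 ]
Row echelon form:
[ -1    5 ]
[  0  -19 ]
[  0    0 ]
Nonzero rows / pivot columns: 2

rank(A) = 2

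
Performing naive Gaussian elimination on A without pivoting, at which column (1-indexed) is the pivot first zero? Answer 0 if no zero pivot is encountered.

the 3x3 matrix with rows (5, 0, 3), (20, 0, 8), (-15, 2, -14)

Naive forward elimination:
R2 <- R2 - (4)*R1:  [  0   0  -4 ]
R3 <- R3 - (-3)*R1:  [  0   2  -5 ]
Matrix at this point:
[ 5  0   3 ]
[ 0  0  -4 ]
[ 0  2  -5 ]
Pivot entry (2,2) is zero but row 3 has 2 in column 2 -> naive elimination stops; a row interchange (e.g. R2 <-> R3) would be required here.

first zero-pivot column = 2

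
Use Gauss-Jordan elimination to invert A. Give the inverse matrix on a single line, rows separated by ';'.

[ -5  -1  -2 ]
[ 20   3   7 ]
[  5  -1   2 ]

inverse = [13/10 2/5 -1/10; -1/2 0 -1/2; -7/2 -1 1/2]

Gauss-Jordan on [A | I]:
R1 <- (1/-5)*R1:  [    1   1/5   2/5  |  -1/5     0     0 ]
R2 <- R2 - (20)*R1:  [  0  -1  -1  |   4   1   0 ]
R3 <- R3 - (5)*R1:  [  0  -2   0  |   1   0   1 ]
R2 <- (1/-1)*R2:  [  0   1   1  |  -4  -1   0 ]
R1 <- R1 - (1/5)*R2:  [   1    0  1/5  |  3/5  1/5    0 ]
R3 <- R3 - (-2)*R2:  [  0   0   2  |  -7  -2   1 ]
R3 <- (1/2)*R3:  [    0     0     1  |  -7/2    -1   1/2 ]
R1 <- R1 - (1/5)*R3:  [     1      0      0  |  13/10    2/5  -1/10 ]
R2 <- R2 - (1)*R3:  [    0     1     0  |  -1/2     0  -1/2 ]
Right block of [I | A^{-1}] is the inverse:
[ 13/10  2/5  -1/10 ]
[  -1/2    0   -1/2 ]
[  -7/2   -1    1/2 ]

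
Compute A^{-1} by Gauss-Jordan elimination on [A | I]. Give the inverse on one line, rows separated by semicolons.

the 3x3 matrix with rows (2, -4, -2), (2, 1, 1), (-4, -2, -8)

Gauss-Jordan on [A | I]:
R1 <- (1/2)*R1:  [   1   -2   -1  |  1/2    0    0 ]
R2 <- R2 - (2)*R1:  [  0   5   3  |  -1   1   0 ]
R3 <- R3 - (-4)*R1:  [   0  -10  -12  |    2    0    1 ]
R2 <- (1/5)*R2:  [    0     1   3/5  |  -1/5   1/5     0 ]
R1 <- R1 - (-2)*R2:  [    1     0   1/5  |  1/10   2/5     0 ]
R3 <- R3 - (-10)*R2:  [  0   0  -6  |   0   2   1 ]
R3 <- (1/-6)*R3:  [    0     0     1  |     0  -1/3  -1/6 ]
R1 <- R1 - (1/5)*R3:  [    1     0     0  |  1/10  7/15  1/30 ]
R2 <- R2 - (3/5)*R3:  [    0     1     0  |  -1/5   2/5  1/10 ]
Right block of [I | A^{-1}] is the inverse:
[ 1/10  7/15  1/30 ]
[ -1/5   2/5  1/10 ]
[    0  -1/3  -1/6 ]

inverse = [1/10 7/15 1/30; -1/5 2/5 1/10; 0 -1/3 -1/6]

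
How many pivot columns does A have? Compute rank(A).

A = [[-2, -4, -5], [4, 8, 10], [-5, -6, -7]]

rank(A) = 2

Row reduction:
R2 <- R2 - (-2)*R1:  [ 0  0  0 ]
R3 <- R3 - (5/2)*R1:  [    0     4  11/2 ]
R2 <-> R3   (pivot in column 2 was zero)
[ -2  -4    -5 ]
[  0   4  11/2 ]
[  0   0     0 ]
Row echelon form:
[ -2  -4    -5 ]
[  0   4  11/2 ]
[  0   0     0 ]
Nonzero rows / pivot columns: 2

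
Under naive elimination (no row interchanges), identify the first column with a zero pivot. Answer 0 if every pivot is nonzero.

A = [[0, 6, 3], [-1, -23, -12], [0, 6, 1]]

first zero-pivot column = 1

Naive forward elimination:
Pivot entry (1,1) is zero but row 2 has -1 in column 1 -> naive elimination stops; a row interchange (e.g. R1 <-> R2) would be required here.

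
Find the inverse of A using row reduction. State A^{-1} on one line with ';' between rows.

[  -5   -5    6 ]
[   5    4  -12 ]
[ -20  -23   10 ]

inverse = [-59/5 -22/5 9/5; 19/2 7/2 -3/2; -7/4 -3/4 1/4]

Gauss-Jordan on [A | I]:
R1 <- (1/-5)*R1:  [    1     1  -6/5  |  -1/5     0     0 ]
R2 <- R2 - (5)*R1:  [  0  -1  -6  |   1   1   0 ]
R3 <- R3 - (-20)*R1:  [   0   -3  -14  |   -4    0    1 ]
R2 <- (1/-1)*R2:  [  0   1   6  |  -1  -1   0 ]
R1 <- R1 - (1)*R2:  [     1      0  -36/5  |    4/5      1      0 ]
R3 <- R3 - (-3)*R2:  [  0   0   4  |  -7  -3   1 ]
R3 <- (1/4)*R3:  [    0     0     1  |  -7/4  -3/4   1/4 ]
R1 <- R1 - (-36/5)*R3:  [     1      0      0  |  -59/5  -22/5    9/5 ]
R2 <- R2 - (6)*R3:  [    0     1     0  |  19/2   7/2  -3/2 ]
Right block of [I | A^{-1}] is the inverse:
[ -59/5  -22/5   9/5 ]
[  19/2    7/2  -3/2 ]
[  -7/4   -3/4   1/4 ]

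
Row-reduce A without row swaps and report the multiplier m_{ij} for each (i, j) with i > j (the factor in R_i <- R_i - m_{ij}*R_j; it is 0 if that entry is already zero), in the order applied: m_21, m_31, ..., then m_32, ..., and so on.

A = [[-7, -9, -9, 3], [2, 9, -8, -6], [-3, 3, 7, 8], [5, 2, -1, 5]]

multipliers: -2/7, 3/7, -5/7, 16/15, -31/45, -331/498

Forward elimination:
R2 <- R2 - (-2/7)*R1:  [     0   45/7  -74/7  -36/7 ]
R3 <- R3 - (3/7)*R1:  [    0  48/7  76/7  47/7 ]
R4 <- R4 - (-5/7)*R1:  [     0  -31/7  -52/7   50/7 ]
R3 <- R3 - (16/15)*R2:  [      0       0  332/15    61/5 ]
R4 <- R4 - (-31/45)*R2:  [       0        0  -662/45     18/5 ]
R4 <- R4 - (-331/498)*R3:  [        0         0         0  5831/498 ]
Multipliers (in order of application): m_{21} = -2/7, m_{31} = 3/7, m_{41} = -5/7, m_{32} = 16/15, m_{42} = -31/45, m_{43} = -331/498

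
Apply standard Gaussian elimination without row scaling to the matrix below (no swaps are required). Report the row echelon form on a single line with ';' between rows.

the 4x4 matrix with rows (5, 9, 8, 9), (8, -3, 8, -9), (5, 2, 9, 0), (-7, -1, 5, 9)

Forward elimination:
R2 <- R2 - (8/5)*R1:  [      0   -87/5   -24/5  -117/5 ]
R3 <- R3 - (1)*R1:  [  0  -7   1  -9 ]
R4 <- R4 - (-7/5)*R1:  [     0   58/5   81/5  108/5 ]
R3 <- R3 - (35/87)*R2:  [     0      0  85/29  12/29 ]
R4 <- R4 - (-2/3)*R2:  [  0   0  13   6 ]
R4 <- R4 - (377/85)*R3:  [      0       0       0  354/85 ]
Row echelon form:
[ 5      9      8       9 ]
[ 0  -87/5  -24/5  -117/5 ]
[ 0      0  85/29   12/29 ]
[ 0      0      0  354/85 ]

REF = [5 9 8 9; 0 -87/5 -24/5 -117/5; 0 0 85/29 12/29; 0 0 0 354/85]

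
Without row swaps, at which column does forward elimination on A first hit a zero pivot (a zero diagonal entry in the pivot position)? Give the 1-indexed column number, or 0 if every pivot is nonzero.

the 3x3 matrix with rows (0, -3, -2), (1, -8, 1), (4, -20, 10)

first zero-pivot column = 1

Naive forward elimination:
Pivot entry (1,1) is zero but row 2 has 1 in column 1 -> naive elimination stops; a row interchange (e.g. R1 <-> R2) would be required here.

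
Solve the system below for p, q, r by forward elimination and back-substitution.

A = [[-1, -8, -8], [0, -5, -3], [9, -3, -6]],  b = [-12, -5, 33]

(4, 1, 0)

Forward elimination on [A|b]:
R3 <- R3 - (-9)*R1:  [   0  -75  -78  -75 ]
R3 <- R3 - (15)*R2:  [   0    0  -33    0 ]
Row echelon form:
[ -1  -8   -8  |  -12 ]
[  0  -5   -3  |   -5 ]
[  0   0  -33  |    0 ]
Back-substitution:
r = (0) / -33 = 0
q = (-5 - (-3)*(0)) / -5 = 1
p = (-12 - (-8)*(1) - (-8)*(0)) / -1 = 4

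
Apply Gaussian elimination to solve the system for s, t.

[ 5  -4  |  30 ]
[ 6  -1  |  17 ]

Forward elimination on [A|b]:
R2 <- R2 - (6/5)*R1:  [    0  19/5   -19 ]
Row echelon form:
[ 5    -4  |   30 ]
[ 0  19/5  |  -19 ]
Back-substitution:
t = (-19) / (19/5) = -5
s = (30 - (-4)*(-5)) / 5 = 2

(2, -5)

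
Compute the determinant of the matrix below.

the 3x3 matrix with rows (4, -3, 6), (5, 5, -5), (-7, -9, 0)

Forward elimination:
R2 <- R2 - (5/4)*R1:  [     0   35/4  -25/2 ]
R3 <- R3 - (-7/4)*R1:  [     0  -57/4   21/2 ]
R3 <- R3 - (-57/35)*R2:  [     0      0  -69/7 ]
Upper-triangular form:
[ 4    -3      6 ]
[ 0  35/4  -25/2 ]
[ 0     0  -69/7 ]
det(A) = (-1)^0 * (4) * (35/4) * (-69/7) = -345  (0 row swaps -> sign +1)

det(A) = -345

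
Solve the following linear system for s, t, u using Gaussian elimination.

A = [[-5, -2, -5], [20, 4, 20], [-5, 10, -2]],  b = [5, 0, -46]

Forward elimination on [A|b]:
R2 <- R2 - (-4)*R1:  [  0  -4   0  20 ]
R3 <- R3 - (1)*R1:  [   0   12    3  -51 ]
R3 <- R3 - (-3)*R2:  [ 0  0  3  9 ]
Row echelon form:
[ -5  -2  -5  |   5 ]
[  0  -4   0  |  20 ]
[  0   0   3  |   9 ]
Back-substitution:
u = (9) / 3 = 3
t = (20) / -4 = -5
s = (5 - (-2)*(-5) - (-5)*(3)) / -5 = -2

(-2, -5, 3)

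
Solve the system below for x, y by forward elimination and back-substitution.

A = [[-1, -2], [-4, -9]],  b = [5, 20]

Forward elimination on [A|b]:
R2 <- R2 - (4)*R1:  [  0  -1   0 ]
Row echelon form:
[ -1  -2  |  5 ]
[  0  -1  |  0 ]
Back-substitution:
y = (0) / -1 = 0
x = (5 - (-2)*(0)) / -1 = -5

(-5, 0)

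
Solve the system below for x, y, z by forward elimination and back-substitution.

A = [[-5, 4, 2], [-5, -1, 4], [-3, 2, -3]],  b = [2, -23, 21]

Forward elimination on [A|b]:
R2 <- R2 - (1)*R1:  [   0   -5    2  -25 ]
R3 <- R3 - (3/5)*R1:  [     0   -2/5  -21/5   99/5 ]
R3 <- R3 - (2/25)*R2:  [       0        0  -109/25    109/5 ]
Row echelon form:
[ -5   4        2  |      2 ]
[  0  -5        2  |    -25 ]
[  0   0  -109/25  |  109/5 ]
Back-substitution:
z = (109/5) / (-109/25) = -5
y = (-25 - (2)*(-5)) / -5 = 3
x = (2 - (4)*(3) - (2)*(-5)) / -5 = 0

(0, 3, -5)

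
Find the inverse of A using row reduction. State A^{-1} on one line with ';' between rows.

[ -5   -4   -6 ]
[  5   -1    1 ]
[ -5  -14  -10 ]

inverse = [4/25 22/75 -1/15; 3/10 2/15 -1/6; -1/2 -1/3 1/6]

Gauss-Jordan on [A | I]:
R1 <- (1/-5)*R1:  [    1   4/5   6/5  |  -1/5     0     0 ]
R2 <- R2 - (5)*R1:  [  0  -5  -5  |   1   1   0 ]
R3 <- R3 - (-5)*R1:  [   0  -10   -4  |   -1    0    1 ]
R2 <- (1/-5)*R2:  [    0     1     1  |  -1/5  -1/5     0 ]
R1 <- R1 - (4/5)*R2:  [     1      0    2/5  |  -1/25   4/25      0 ]
R3 <- R3 - (-10)*R2:  [  0   0   6  |  -3  -2   1 ]
R3 <- (1/6)*R3:  [    0     0     1  |  -1/2  -1/3   1/6 ]
R1 <- R1 - (2/5)*R3:  [     1      0      0  |   4/25  22/75  -1/15 ]
R2 <- R2 - (1)*R3:  [    0     1     0  |  3/10  2/15  -1/6 ]
Right block of [I | A^{-1}] is the inverse:
[ 4/25  22/75  -1/15 ]
[ 3/10   2/15   -1/6 ]
[ -1/2   -1/3    1/6 ]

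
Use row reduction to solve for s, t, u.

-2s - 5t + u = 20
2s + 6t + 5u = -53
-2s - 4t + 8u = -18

Forward elimination on [A|b]:
R2 <- R2 - (-1)*R1:  [   0    1    6  -33 ]
R3 <- R3 - (1)*R1:  [   0    1    7  -38 ]
R3 <- R3 - (1)*R2:  [  0   0   1  -5 ]
Row echelon form:
[ -2  -5  1  |   20 ]
[  0   1  6  |  -33 ]
[  0   0  1  |   -5 ]
Back-substitution:
u = (-5) / 1 = -5
t = (-33 - (6)*(-5)) / 1 = -3
s = (20 - (-5)*(-3) - (1)*(-5)) / -2 = -5

(-5, -3, -5)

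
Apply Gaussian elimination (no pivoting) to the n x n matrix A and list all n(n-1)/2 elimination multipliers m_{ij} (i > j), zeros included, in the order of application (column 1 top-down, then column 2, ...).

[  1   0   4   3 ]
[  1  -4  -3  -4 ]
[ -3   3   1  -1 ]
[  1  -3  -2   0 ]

Forward elimination:
R2 <- R2 - (1)*R1:  [  0  -4  -7  -7 ]
R3 <- R3 - (-3)*R1:  [  0   3  13   8 ]
R4 <- R4 - (1)*R1:  [  0  -3  -6  -3 ]
R3 <- R3 - (-3/4)*R2:  [    0     0  31/4  11/4 ]
R4 <- R4 - (3/4)*R2:  [    0     0  -3/4   9/4 ]
R4 <- R4 - (-3/31)*R3:  [     0      0      0  78/31 ]
Multipliers (in order of application): m_{21} = 1, m_{31} = -3, m_{41} = 1, m_{32} = -3/4, m_{42} = 3/4, m_{43} = -3/31

multipliers: 1, -3, 1, -3/4, 3/4, -3/31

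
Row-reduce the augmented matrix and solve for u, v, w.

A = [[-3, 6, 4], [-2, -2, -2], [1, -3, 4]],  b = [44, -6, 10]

Forward elimination on [A|b]:
R2 <- R2 - (2/3)*R1:  [      0      -6   -14/3  -106/3 ]
R3 <- R3 - (-1/3)*R1:  [    0    -1  16/3  74/3 ]
R3 <- R3 - (1/6)*R2:  [     0      0   55/9  275/9 ]
Row echelon form:
[ -3   6      4  |      44 ]
[  0  -6  -14/3  |  -106/3 ]
[  0   0   55/9  |   275/9 ]
Back-substitution:
w = (275/9) / (55/9) = 5
v = (-106/3 - (-14/3)*(5)) / -6 = 2
u = (44 - (6)*(2) - (4)*(5)) / -3 = -4

(-4, 2, 5)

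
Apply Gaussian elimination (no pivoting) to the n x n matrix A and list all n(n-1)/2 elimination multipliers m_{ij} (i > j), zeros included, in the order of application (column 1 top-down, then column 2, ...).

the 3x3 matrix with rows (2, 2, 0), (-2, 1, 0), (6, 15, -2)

multipliers: -1, 3, 3

Forward elimination:
R2 <- R2 - (-1)*R1:  [ 0  3  0 ]
R3 <- R3 - (3)*R1:  [  0   9  -2 ]
R3 <- R3 - (3)*R2:  [  0   0  -2 ]
Multipliers (in order of application): m_{21} = -1, m_{31} = 3, m_{32} = 3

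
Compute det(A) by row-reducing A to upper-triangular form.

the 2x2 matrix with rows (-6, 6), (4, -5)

det(A) = 6

Forward elimination:
R2 <- R2 - (-2/3)*R1:  [  0  -1 ]
Upper-triangular form:
[ -6   6 ]
[  0  -1 ]
det(A) = (-1)^0 * (-6) * (-1) = 6  (0 row swaps -> sign +1)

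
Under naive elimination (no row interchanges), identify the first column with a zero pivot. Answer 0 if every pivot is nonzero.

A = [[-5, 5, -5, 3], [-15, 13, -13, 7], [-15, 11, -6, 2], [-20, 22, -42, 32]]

Naive forward elimination:
R2 <- R2 - (3)*R1:  [  0  -2   2  -2 ]
R3 <- R3 - (3)*R1:  [  0  -4   9  -7 ]
R4 <- R4 - (4)*R1:  [   0    2  -22   20 ]
R3 <- R3 - (2)*R2:  [  0   0   5  -3 ]
R4 <- R4 - (-1)*R2:  [   0    0  -20   18 ]
R4 <- R4 - (-4)*R3:  [ 0  0  0  6 ]
All pivots nonzero; naive elimination completes without hitting a zero pivot.

first zero-pivot column = 0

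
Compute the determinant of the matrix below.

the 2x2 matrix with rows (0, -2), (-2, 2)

Forward elimination:
R1 <-> R2   (pivot in column 1 was zero)
[ -2   2 ]
[  0  -2 ]
Upper-triangular form:
[ -2   2 ]
[  0  -2 ]
det(A) = (-1)^1 * (-2) * (-2) = -4  (1 row swap -> sign -1)

det(A) = -4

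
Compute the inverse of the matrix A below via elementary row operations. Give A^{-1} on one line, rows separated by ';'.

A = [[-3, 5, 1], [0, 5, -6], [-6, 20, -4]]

Gauss-Jordan on [A | I]:
R1 <- (1/-3)*R1:  [    1  -5/3  -1/3  |  -1/3     0     0 ]
R3 <- R3 - (-6)*R1:  [  0  10  -6  |  -2   0   1 ]
R2 <- (1/5)*R2:  [    0     1  -6/5  |     0   1/5     0 ]
R1 <- R1 - (-5/3)*R2:  [    1     0  -7/3  |  -1/3   1/3     0 ]
R3 <- R3 - (10)*R2:  [  0   0   6  |  -2  -2   1 ]
R3 <- (1/6)*R3:  [    0     0     1  |  -1/3  -1/3   1/6 ]
R1 <- R1 - (-7/3)*R3:  [     1      0      0  |  -10/9   -4/9   7/18 ]
R2 <- R2 - (-6/5)*R3:  [    0     1     0  |  -2/5  -1/5   1/5 ]
Right block of [I | A^{-1}] is the inverse:
[ -10/9  -4/9  7/18 ]
[  -2/5  -1/5   1/5 ]
[  -1/3  -1/3   1/6 ]

inverse = [-10/9 -4/9 7/18; -2/5 -1/5 1/5; -1/3 -1/3 1/6]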